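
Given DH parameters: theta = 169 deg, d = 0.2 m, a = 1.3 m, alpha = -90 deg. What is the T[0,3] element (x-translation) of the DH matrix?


T[0,3] = a * cos(theta)
= 1.3 * cos(169 deg)
= 1.3 * -0.9816
= -1.2761


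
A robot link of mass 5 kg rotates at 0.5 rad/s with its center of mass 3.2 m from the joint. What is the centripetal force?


F = m * omega^2 * r
= 5 * 0.5^2 * 3.2
= 5 * 0.25 * 3.2
= 4.0 N


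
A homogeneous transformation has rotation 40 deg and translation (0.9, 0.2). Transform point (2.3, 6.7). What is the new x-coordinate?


x' = cos(theta)*px - sin(theta)*py + tx
= 0.766*2.3 - 0.6428*6.7 + 0.9
= -1.6448


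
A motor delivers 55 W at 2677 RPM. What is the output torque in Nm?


omega = 2677 * 2*pi/60 = 280.3348 rad/s
tau = P / omega = 55 / 280.3348
= 0.1962 Nm


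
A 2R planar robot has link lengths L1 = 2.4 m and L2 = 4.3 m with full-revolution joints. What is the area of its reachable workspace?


r_max = L1 + L2 = 6.7 m
r_min = |L1 - L2| = 1.9 m
Area = pi*(r_max^2 - r_min^2)
= pi*(44.89 - 3.61)
= pi * 41.28
= 129.6849 m^2


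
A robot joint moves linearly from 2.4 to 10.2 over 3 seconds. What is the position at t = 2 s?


s = t/T = 2/3 = 0.6667
p(t) = p0 + (pf-p0)*s
= 2.4 + (10.2 - 2.4) * 0.6667
= 7.6


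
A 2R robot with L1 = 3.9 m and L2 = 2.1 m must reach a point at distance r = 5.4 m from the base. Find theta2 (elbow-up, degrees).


cos(theta2) = (r^2 - L1^2 - L2^2) / (2*L1*L2)
cos(theta2) = (29.16 - 15.21 - 4.41) / 16.38
cos(theta2) = 0.582418
theta2 = 54.3792 degrees


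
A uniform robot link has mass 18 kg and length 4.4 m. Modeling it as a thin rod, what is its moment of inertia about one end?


I = (1/3) * m * L^2
= (1/3) * 18 * 4.4^2
= 0.333333 * 18 * 19.36
= 116.16 kg*m^2


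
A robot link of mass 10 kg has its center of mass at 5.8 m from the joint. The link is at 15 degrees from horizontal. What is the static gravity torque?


tau = m*g*L*cos(angle)
= 10 * 9.81 * 5.8 * cos(15 deg)
= 10 * 9.81 * 5.8 * 0.9659
= 549.5925 Nm


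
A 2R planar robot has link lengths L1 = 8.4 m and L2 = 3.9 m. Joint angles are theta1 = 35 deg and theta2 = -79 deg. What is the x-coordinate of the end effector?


Convert angles to radians: theta1 = 0.6109, theta2 = -1.3788
x = L1*cos(theta1) + L2*cos(theta1+theta2)
x = 6.8809 + 2.8054
x = 9.6863


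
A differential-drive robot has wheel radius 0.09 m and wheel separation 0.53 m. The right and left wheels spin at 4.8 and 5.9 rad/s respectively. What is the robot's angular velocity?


vR = r*wR = 0.09*4.8 = 0.432 m/s
vL = r*wL = 0.09*5.9 = 0.531 m/s
v = (vR+vL)/2 = 0.4815 m/s
omega = (vR-vL)/L = -0.1868 rad/s
angular velocity = -0.1868 rad/s


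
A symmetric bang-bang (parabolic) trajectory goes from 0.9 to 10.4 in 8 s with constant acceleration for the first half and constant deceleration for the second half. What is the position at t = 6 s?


Symmetric rest-to-rest: each phase covers (pf-p0)/2 in time T/2. 0.5*a*(T/2)^2 = (pf-p0)/2 => a = 4*(pf-p0)/T^2
a = 4*(10.4-0.9)/8^2 = 0.5938
t = 6 is in the deceleration phase (t > T/2).
p = pf - 0.5*a*(T-t)^2 = 10.4 - 0.5*0.5938*2^2
= 9.2125


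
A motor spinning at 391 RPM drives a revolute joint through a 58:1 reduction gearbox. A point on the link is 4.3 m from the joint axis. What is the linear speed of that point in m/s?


omega_motor = 391 * 2*pi/60 = 40.9454 rad/s
omega_joint = omega_motor / 58 = 0.706 rad/s
v = omega_joint * r = 0.706 * 4.3
= 3.0356 m/s


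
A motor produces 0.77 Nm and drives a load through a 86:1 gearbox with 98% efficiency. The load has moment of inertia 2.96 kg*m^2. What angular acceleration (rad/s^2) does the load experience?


tau_out = tau_motor * N * eta
= 0.77 * 86 * 0.98 = 64.8956 Nm
alpha = tau_out / I = 64.8956 / 2.96
= 21.9242 rad/s^2


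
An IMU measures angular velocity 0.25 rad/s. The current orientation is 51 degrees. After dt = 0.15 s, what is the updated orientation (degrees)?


delta_theta = w * dt = 0.25 * 0.15 = 0.0375 rad
= 2.1486 deg
theta_new = 51 + 2.1486 = 53.1486 deg


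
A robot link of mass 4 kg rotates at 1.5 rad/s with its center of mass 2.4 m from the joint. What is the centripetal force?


F = m * omega^2 * r
= 4 * 1.5^2 * 2.4
= 4 * 2.25 * 2.4
= 21.6 N


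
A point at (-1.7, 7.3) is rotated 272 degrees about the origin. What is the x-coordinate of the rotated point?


x' = x*cos(theta) - y*sin(theta)
cos(272 deg) = 0.0349, sin(272 deg) = -0.9994
x' = -1.7 * 0.0349 - 7.3 * -0.9994
= -0.0593 - -7.2956
= 7.2362


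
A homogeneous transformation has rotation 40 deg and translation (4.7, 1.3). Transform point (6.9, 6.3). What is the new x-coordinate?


x' = cos(theta)*px - sin(theta)*py + tx
= 0.766*6.9 - 0.6428*6.3 + 4.7
= 5.9361


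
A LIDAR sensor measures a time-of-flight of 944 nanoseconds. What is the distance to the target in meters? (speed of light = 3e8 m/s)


tof = 944 ns = 9.44e-07 s
dist = c * tof / 2
= 3e8 * 9.44e-07 / 2
= 141.6 m


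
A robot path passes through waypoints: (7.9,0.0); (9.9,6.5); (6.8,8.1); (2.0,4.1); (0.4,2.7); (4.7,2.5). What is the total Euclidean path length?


Segment lengths:
  seg1 = sqrt((2.0)^2 + (6.5)^2) = 6.8007
  seg2 = sqrt((-3.1)^2 + (1.6)^2) = 3.4886
  seg3 = sqrt((-4.8)^2 + (-4.0)^2) = 6.2482
  seg4 = sqrt((-1.6)^2 + (-1.4)^2) = 2.126
  seg5 = sqrt((4.3)^2 + (-0.2)^2) = 4.3046
Total = 22.9682


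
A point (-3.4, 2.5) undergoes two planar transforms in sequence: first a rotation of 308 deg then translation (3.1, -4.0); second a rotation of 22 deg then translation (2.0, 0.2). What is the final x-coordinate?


After transform 1:
x1 = cos(308)*-3.4 - sin(308)*2.5 + 3.1 = 2.9768
y1 = sin(308)*-3.4 + cos(308)*2.5 + -4.0 = 0.2184
After transform 2:
x2 = cos(22)*2.9768 - sin(22)*0.2184 + 2.0
= 4.6782


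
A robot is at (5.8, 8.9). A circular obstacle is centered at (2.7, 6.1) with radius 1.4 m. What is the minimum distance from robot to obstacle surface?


center_dist = sqrt((5.8-2.7)^2 + (8.9-6.1)^2)
= sqrt(9.61 + 7.84)
= 4.1773
min_dist = center_dist - radius = 4.1773 - 1.4 = 2.7773 m


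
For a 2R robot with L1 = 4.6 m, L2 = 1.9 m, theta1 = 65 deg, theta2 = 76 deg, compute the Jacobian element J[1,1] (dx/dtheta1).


J[1,1] = -L1*sin(t1) - L2*sin(t1+t2)
= -4.6*sin(65) - 1.9*sin(141)
= -5.3647


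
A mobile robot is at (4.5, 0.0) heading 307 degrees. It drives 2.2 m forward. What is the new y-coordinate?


y_new = y0 + d*sin(theta)
= 0.0 + 2.2*sin(307)
= 0.0 + -1.757
= -1.757


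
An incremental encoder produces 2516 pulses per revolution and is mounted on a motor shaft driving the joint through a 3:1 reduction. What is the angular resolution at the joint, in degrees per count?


counts per rev = 2516
effective counts at joint = 2516 * 3 = 7548
resolution = 360 / 7548
= 0.0477 deg/count


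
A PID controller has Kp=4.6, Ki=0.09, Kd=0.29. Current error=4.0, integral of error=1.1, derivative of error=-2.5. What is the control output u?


u = Kp*e + Ki*int(e) + Kd*de/dt
= 4.6*4.0 + 0.09*1.1 + 0.29*(-2.5)
= 18.4 + 0.099 + -0.725
= 17.774


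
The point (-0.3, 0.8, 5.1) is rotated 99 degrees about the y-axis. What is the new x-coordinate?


Rotation about y-axis: x' = x*cos(theta) + z*sin(theta)
= -0.3 * -0.1564 + 5.1 * 0.9877
= 5.0841


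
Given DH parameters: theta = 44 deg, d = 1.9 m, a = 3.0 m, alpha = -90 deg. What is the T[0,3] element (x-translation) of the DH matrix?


T[0,3] = a * cos(theta)
= 3.0 * cos(44 deg)
= 3.0 * 0.7193
= 2.158


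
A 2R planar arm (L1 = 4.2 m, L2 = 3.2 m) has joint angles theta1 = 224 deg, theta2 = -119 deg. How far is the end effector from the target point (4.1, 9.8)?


End effector via forward kinematics:
x = L1*cos(t1) + L2*cos(t1+t2) = -3.8494
y = L1*sin(t1) + L2*sin(t1+t2) = 0.1734
Distance to target:
d = sqrt((4.1 - -3.8494)^2 + (9.8 - 0.1734)^2)
= sqrt(63.1937 + 92.6715)
= 12.4846 m


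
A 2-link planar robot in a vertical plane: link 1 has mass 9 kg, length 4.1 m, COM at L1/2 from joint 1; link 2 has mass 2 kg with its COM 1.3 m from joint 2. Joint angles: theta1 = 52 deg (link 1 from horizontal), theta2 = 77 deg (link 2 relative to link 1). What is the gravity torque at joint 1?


Horizontal distance from joint 1 to link-1 COM:
  x_c1 = (L1/2)*cos(t1) = 2.05 * 0.6157 = 1.2621 m
Horizontal distance from joint 1 to link-2 COM:
  x_c2 = L1*cos(t1) + Lc2*cos(t1+t2)
       = 4.1*0.6157 + 1.3*-0.6293 = 1.7061 m
tau1 = m1*g*x_c1 + m2*g*x_c2
     = 9*9.81*1.2621 + 2*9.81*1.7061
     = 111.4313 + 33.4736
     = 144.9049 Nm


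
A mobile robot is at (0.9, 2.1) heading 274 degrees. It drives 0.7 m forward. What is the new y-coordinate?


y_new = y0 + d*sin(theta)
= 2.1 + 0.7*sin(274)
= 2.1 + -0.6983
= 1.4017


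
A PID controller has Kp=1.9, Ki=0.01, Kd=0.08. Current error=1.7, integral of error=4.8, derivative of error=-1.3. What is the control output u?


u = Kp*e + Ki*int(e) + Kd*de/dt
= 1.9*1.7 + 0.01*4.8 + 0.08*(-1.3)
= 3.23 + 0.048 + -0.104
= 3.174


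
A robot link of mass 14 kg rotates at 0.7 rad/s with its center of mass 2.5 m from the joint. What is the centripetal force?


F = m * omega^2 * r
= 14 * 0.7^2 * 2.5
= 14 * 0.49 * 2.5
= 17.15 N


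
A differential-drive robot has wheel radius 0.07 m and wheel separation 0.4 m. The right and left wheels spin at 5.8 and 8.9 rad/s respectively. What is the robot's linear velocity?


vR = r*wR = 0.07*5.8 = 0.406 m/s
vL = r*wL = 0.07*8.9 = 0.623 m/s
v = (vR+vL)/2 = 0.5145 m/s
omega = (vR-vL)/L = -0.5425 rad/s
linear velocity = 0.5145 m/s


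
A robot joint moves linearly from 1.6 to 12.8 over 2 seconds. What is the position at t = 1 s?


s = t/T = 1/2 = 0.5
p(t) = p0 + (pf-p0)*s
= 1.6 + (12.8 - 1.6) * 0.5
= 7.2


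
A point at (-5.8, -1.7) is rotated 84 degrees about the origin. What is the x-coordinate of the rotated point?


x' = x*cos(theta) - y*sin(theta)
cos(84 deg) = 0.1045, sin(84 deg) = 0.9945
x' = -5.8 * 0.1045 - -1.7 * 0.9945
= -0.6063 - -1.6907
= 1.0844


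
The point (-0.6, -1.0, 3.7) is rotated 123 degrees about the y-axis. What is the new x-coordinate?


Rotation about y-axis: x' = x*cos(theta) + z*sin(theta)
= -0.6 * -0.5446 + 3.7 * 0.8387
= 3.4299


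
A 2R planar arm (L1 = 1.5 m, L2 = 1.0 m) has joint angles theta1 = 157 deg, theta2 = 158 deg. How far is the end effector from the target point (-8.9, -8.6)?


End effector via forward kinematics:
x = L1*cos(t1) + L2*cos(t1+t2) = -0.6737
y = L1*sin(t1) + L2*sin(t1+t2) = -0.121
Distance to target:
d = sqrt((-8.9 - -0.6737)^2 + (-8.6 - -0.121)^2)
= sqrt(67.6728 + 71.8933)
= 11.8138 m


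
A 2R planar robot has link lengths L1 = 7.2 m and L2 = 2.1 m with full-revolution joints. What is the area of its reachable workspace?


r_max = L1 + L2 = 9.3 m
r_min = |L1 - L2| = 5.1 m
Area = pi*(r_max^2 - r_min^2)
= pi*(86.49 - 26.01)
= pi * 60.48
= 190.0035 m^2


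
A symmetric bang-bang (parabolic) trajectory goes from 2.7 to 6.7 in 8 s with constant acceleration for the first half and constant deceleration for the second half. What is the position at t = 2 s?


Symmetric rest-to-rest: each phase covers (pf-p0)/2 in time T/2. 0.5*a*(T/2)^2 = (pf-p0)/2 => a = 4*(pf-p0)/T^2
a = 4*(6.7-2.7)/8^2 = 0.25
t = 2 is in the acceleration phase (t <= T/2).
p = p0 + 0.5*a*t^2 = 2.7 + 0.5*0.25*2^2
= 3.2


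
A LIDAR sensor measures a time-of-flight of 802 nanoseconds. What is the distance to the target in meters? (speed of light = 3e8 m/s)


tof = 802 ns = 8.02e-07 s
dist = c * tof / 2
= 3e8 * 8.02e-07 / 2
= 120.3 m


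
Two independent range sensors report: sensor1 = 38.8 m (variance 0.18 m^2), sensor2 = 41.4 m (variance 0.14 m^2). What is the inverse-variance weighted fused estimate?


w1 = (1/var1) / (1/var1 + 1/var2)
   = 5.5556 / (5.5556 + 7.1429) = 0.4375
w2 = 1 - w1 = 0.5625
fused = w1*s1 + w2*s2 = 16.975 + 23.2875
= 40.2625 m


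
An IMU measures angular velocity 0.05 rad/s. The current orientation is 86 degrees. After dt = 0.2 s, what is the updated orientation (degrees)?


delta_theta = w * dt = 0.05 * 0.2 = 0.01 rad
= 0.573 deg
theta_new = 86 + 0.573 = 86.573 deg


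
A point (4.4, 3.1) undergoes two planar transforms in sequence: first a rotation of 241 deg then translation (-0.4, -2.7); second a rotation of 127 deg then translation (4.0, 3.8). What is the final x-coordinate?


After transform 1:
x1 = cos(241)*4.4 - sin(241)*3.1 + -0.4 = 0.1782
y1 = sin(241)*4.4 + cos(241)*3.1 + -2.7 = -8.0512
After transform 2:
x2 = cos(127)*0.1782 - sin(127)*-8.0512 + 4.0
= 10.3228


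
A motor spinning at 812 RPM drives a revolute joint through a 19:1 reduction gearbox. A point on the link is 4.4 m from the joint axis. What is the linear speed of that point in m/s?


omega_motor = 812 * 2*pi/60 = 85.0324 rad/s
omega_joint = omega_motor / 19 = 4.4754 rad/s
v = omega_joint * r = 4.4754 * 4.4
= 19.6917 m/s


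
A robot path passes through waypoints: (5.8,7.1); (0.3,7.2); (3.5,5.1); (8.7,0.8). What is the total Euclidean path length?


Segment lengths:
  seg1 = sqrt((-5.5)^2 + (0.1)^2) = 5.5009
  seg2 = sqrt((3.2)^2 + (-2.1)^2) = 3.8275
  seg3 = sqrt((5.2)^2 + (-4.3)^2) = 6.7476
Total = 16.076


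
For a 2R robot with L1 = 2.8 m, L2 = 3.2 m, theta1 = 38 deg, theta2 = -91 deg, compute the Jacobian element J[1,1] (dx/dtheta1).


J[1,1] = -L1*sin(t1) - L2*sin(t1+t2)
= -2.8*sin(38) - 3.2*sin(-53)
= 0.8318


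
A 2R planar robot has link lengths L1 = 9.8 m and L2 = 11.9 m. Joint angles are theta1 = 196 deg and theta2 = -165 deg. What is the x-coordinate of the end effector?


Convert angles to radians: theta1 = 3.4208, theta2 = -2.8798
x = L1*cos(theta1) + L2*cos(theta1+theta2)
x = -9.4204 + 10.2003
x = 0.7799


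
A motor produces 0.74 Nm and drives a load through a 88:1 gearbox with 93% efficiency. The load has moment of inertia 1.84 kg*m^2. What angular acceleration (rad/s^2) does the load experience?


tau_out = tau_motor * N * eta
= 0.74 * 88 * 0.93 = 60.5616 Nm
alpha = tau_out / I = 60.5616 / 1.84
= 32.9139 rad/s^2


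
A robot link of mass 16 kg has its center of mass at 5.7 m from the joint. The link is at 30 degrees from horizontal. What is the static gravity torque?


tau = m*g*L*cos(angle)
= 16 * 9.81 * 5.7 * cos(30 deg)
= 16 * 9.81 * 5.7 * 0.866
= 774.8087 Nm


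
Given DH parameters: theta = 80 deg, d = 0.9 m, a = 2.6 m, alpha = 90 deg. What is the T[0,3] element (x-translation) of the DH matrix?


T[0,3] = a * cos(theta)
= 2.6 * cos(80 deg)
= 2.6 * 0.1736
= 0.4515


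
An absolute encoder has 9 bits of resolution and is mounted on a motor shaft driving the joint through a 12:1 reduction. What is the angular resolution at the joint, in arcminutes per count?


counts = 2^9 = 512
effective counts at joint = 512 * 12 = 6144
resolution = 360*60 / 6144
= 3.5156 arcmin/count


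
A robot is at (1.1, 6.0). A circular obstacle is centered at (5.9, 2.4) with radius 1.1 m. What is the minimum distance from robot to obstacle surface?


center_dist = sqrt((1.1-5.9)^2 + (6.0-2.4)^2)
= sqrt(23.04 + 12.96)
= 6.0
min_dist = center_dist - radius = 6.0 - 1.1 = 4.9 m


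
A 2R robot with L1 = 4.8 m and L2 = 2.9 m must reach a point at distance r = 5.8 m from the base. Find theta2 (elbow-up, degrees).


cos(theta2) = (r^2 - L1^2 - L2^2) / (2*L1*L2)
cos(theta2) = (33.64 - 23.04 - 8.41) / 27.84
cos(theta2) = 0.078664
theta2 = 85.4882 degrees


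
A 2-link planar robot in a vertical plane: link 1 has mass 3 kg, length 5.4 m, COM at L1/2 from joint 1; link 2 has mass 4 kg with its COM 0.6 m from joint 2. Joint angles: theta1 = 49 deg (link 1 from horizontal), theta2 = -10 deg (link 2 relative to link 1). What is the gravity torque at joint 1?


Horizontal distance from joint 1 to link-1 COM:
  x_c1 = (L1/2)*cos(t1) = 2.7 * 0.6561 = 1.7714 m
Horizontal distance from joint 1 to link-2 COM:
  x_c2 = L1*cos(t1) + Lc2*cos(t1+t2)
       = 5.4*0.6561 + 0.6*0.7771 = 4.009 m
tau1 = m1*g*x_c1 + m2*g*x_c2
     = 3*9.81*1.7714 + 4*9.81*4.009
     = 52.1311 + 157.3134
     = 209.4445 Nm


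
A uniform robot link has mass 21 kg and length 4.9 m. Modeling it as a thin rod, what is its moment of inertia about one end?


I = (1/3) * m * L^2
= (1/3) * 21 * 4.9^2
= 0.333333 * 21 * 24.01
= 168.07 kg*m^2


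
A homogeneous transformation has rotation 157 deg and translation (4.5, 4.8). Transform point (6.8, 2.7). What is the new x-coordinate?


x' = cos(theta)*px - sin(theta)*py + tx
= -0.9205*6.8 - 0.3907*2.7 + 4.5
= -2.8144


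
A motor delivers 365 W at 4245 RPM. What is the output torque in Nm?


omega = 4245 * 2*pi/60 = 444.5354 rad/s
tau = P / omega = 365 / 444.5354
= 0.8211 Nm


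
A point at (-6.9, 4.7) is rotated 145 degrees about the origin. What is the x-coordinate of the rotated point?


x' = x*cos(theta) - y*sin(theta)
cos(145 deg) = -0.8192, sin(145 deg) = 0.5736
x' = -6.9 * -0.8192 - 4.7 * 0.5736
= 5.6521 - 2.6958
= 2.9563


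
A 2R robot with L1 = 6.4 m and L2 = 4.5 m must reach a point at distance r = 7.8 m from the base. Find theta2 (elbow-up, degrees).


cos(theta2) = (r^2 - L1^2 - L2^2) / (2*L1*L2)
cos(theta2) = (60.84 - 40.96 - 20.25) / 57.6
cos(theta2) = -0.006424
theta2 = 90.368 degrees


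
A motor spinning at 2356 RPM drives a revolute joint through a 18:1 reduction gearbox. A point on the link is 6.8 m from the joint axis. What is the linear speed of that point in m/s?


omega_motor = 2356 * 2*pi/60 = 246.7197 rad/s
omega_joint = omega_motor / 18 = 13.7067 rad/s
v = omega_joint * r = 13.7067 * 6.8
= 93.2052 m/s


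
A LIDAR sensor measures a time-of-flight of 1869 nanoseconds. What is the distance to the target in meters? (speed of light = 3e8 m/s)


tof = 1869 ns = 1.869e-06 s
dist = c * tof / 2
= 3e8 * 1.869e-06 / 2
= 280.35 m


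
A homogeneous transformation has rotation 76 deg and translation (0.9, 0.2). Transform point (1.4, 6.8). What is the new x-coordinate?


x' = cos(theta)*px - sin(theta)*py + tx
= 0.2419*1.4 - 0.9703*6.8 + 0.9
= -5.3593


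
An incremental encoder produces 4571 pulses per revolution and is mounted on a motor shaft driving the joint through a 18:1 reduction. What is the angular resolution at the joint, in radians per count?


counts per rev = 4571
effective counts at joint = 4571 * 18 = 82278
resolution = 2*pi / 82278
= 7.6365e-05 rad/count


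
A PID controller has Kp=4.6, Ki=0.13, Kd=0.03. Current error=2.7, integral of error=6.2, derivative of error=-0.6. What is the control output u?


u = Kp*e + Ki*int(e) + Kd*de/dt
= 4.6*2.7 + 0.13*6.2 + 0.03*(-0.6)
= 12.42 + 0.806 + -0.018
= 13.208


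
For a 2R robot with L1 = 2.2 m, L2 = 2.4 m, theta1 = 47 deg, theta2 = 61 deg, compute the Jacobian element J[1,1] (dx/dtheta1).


J[1,1] = -L1*sin(t1) - L2*sin(t1+t2)
= -2.2*sin(47) - 2.4*sin(108)
= -3.8915


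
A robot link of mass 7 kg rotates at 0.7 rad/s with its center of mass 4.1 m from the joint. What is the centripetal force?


F = m * omega^2 * r
= 7 * 0.7^2 * 4.1
= 7 * 0.49 * 4.1
= 14.063 N


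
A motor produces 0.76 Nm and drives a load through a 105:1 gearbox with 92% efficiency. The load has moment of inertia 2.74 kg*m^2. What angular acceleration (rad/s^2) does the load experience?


tau_out = tau_motor * N * eta
= 0.76 * 105 * 0.92 = 73.416 Nm
alpha = tau_out / I = 73.416 / 2.74
= 26.7942 rad/s^2


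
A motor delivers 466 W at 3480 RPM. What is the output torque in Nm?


omega = 3480 * 2*pi/60 = 364.4247 rad/s
tau = P / omega = 466 / 364.4247
= 1.2787 Nm


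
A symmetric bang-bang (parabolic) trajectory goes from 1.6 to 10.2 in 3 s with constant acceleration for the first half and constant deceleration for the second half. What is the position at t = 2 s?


Symmetric rest-to-rest: each phase covers (pf-p0)/2 in time T/2. 0.5*a*(T/2)^2 = (pf-p0)/2 => a = 4*(pf-p0)/T^2
a = 4*(10.2-1.6)/3^2 = 3.8222
t = 2 is in the deceleration phase (t > T/2).
p = pf - 0.5*a*(T-t)^2 = 10.2 - 0.5*3.8222*1^2
= 8.2889


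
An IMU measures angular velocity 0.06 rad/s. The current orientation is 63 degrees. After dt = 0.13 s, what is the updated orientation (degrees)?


delta_theta = w * dt = 0.06 * 0.13 = 0.0078 rad
= 0.4469 deg
theta_new = 63 + 0.4469 = 63.4469 deg


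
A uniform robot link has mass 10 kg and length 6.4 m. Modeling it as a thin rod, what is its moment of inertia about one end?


I = (1/3) * m * L^2
= (1/3) * 10 * 6.4^2
= 0.333333 * 10 * 40.96
= 136.5333 kg*m^2


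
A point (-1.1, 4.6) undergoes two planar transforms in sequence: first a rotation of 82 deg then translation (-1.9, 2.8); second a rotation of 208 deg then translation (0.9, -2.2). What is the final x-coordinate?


After transform 1:
x1 = cos(82)*-1.1 - sin(82)*4.6 + -1.9 = -6.6083
y1 = sin(82)*-1.1 + cos(82)*4.6 + 2.8 = 2.3509
After transform 2:
x2 = cos(208)*-6.6083 - sin(208)*2.3509 + 0.9
= 7.8385


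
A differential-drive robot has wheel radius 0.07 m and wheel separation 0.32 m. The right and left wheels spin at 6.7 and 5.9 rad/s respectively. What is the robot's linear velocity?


vR = r*wR = 0.07*6.7 = 0.469 m/s
vL = r*wL = 0.07*5.9 = 0.413 m/s
v = (vR+vL)/2 = 0.441 m/s
omega = (vR-vL)/L = 0.175 rad/s
linear velocity = 0.441 m/s


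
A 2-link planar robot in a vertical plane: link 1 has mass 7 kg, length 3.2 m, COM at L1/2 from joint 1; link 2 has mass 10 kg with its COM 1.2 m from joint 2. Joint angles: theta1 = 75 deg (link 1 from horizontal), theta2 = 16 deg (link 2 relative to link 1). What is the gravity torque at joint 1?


Horizontal distance from joint 1 to link-1 COM:
  x_c1 = (L1/2)*cos(t1) = 1.6 * 0.2588 = 0.4141 m
Horizontal distance from joint 1 to link-2 COM:
  x_c2 = L1*cos(t1) + Lc2*cos(t1+t2)
       = 3.2*0.2588 + 1.2*-0.0175 = 0.8073 m
tau1 = m1*g*x_c1 + m2*g*x_c2
     = 7*9.81*0.4141 + 10*9.81*0.8073
     = 28.437 + 79.194
     = 107.6309 Nm


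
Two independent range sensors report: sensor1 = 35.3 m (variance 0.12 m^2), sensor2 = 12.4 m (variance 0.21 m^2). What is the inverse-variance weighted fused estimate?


w1 = (1/var1) / (1/var1 + 1/var2)
   = 8.3333 / (8.3333 + 4.7619) = 0.6364
w2 = 1 - w1 = 0.3636
fused = w1*s1 + w2*s2 = 22.4636 + 4.5091
= 26.9727 m


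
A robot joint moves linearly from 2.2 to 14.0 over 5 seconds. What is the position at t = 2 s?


s = t/T = 2/5 = 0.4
p(t) = p0 + (pf-p0)*s
= 2.2 + (14.0 - 2.2) * 0.4
= 6.92


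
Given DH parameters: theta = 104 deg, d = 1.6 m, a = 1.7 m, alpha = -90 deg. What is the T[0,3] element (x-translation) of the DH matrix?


T[0,3] = a * cos(theta)
= 1.7 * cos(104 deg)
= 1.7 * -0.2419
= -0.4113


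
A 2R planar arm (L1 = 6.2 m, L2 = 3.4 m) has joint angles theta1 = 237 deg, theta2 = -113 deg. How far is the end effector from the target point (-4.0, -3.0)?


End effector via forward kinematics:
x = L1*cos(t1) + L2*cos(t1+t2) = -5.278
y = L1*sin(t1) + L2*sin(t1+t2) = -2.381
Distance to target:
d = sqrt((-4.0 - -5.278)^2 + (-3.0 - -2.381)^2)
= sqrt(1.6333 + 0.3831)
= 1.42 m


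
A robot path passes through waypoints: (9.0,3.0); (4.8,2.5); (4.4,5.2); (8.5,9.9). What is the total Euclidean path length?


Segment lengths:
  seg1 = sqrt((-4.2)^2 + (-0.5)^2) = 4.2297
  seg2 = sqrt((-0.4)^2 + (2.7)^2) = 2.7295
  seg3 = sqrt((4.1)^2 + (4.7)^2) = 6.237
Total = 13.1961


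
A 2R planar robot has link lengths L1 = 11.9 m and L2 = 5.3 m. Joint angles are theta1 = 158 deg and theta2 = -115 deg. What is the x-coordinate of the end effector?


Convert angles to radians: theta1 = 2.7576, theta2 = -2.0071
x = L1*cos(theta1) + L2*cos(theta1+theta2)
x = -11.0335 + 3.8762
x = -7.1573


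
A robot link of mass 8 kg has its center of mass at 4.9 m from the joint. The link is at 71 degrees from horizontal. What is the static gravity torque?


tau = m*g*L*cos(angle)
= 8 * 9.81 * 4.9 * cos(71 deg)
= 8 * 9.81 * 4.9 * 0.3256
= 125.1979 Nm


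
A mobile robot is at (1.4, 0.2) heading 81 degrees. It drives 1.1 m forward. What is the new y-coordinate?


y_new = y0 + d*sin(theta)
= 0.2 + 1.1*sin(81)
= 0.2 + 1.0865
= 1.2865


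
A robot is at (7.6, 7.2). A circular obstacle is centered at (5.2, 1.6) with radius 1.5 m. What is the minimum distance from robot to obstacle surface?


center_dist = sqrt((7.6-5.2)^2 + (7.2-1.6)^2)
= sqrt(5.76 + 31.36)
= 6.0926
min_dist = center_dist - radius = 6.0926 - 1.5 = 4.5926 m


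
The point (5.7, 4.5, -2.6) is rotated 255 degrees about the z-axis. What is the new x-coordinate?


Rotation about z-axis: x' = x*cos(theta) - y*sin(theta)
= 5.7 * -0.2588 - 4.5 * -0.9659
= 2.8714


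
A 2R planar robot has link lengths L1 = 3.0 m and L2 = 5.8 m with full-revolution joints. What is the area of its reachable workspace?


r_max = L1 + L2 = 8.8 m
r_min = |L1 - L2| = 2.8 m
Area = pi*(r_max^2 - r_min^2)
= pi*(77.44 - 7.84)
= pi * 69.6
= 218.6548 m^2


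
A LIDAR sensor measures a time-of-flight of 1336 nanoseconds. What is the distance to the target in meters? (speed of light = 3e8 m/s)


tof = 1336 ns = 1.336e-06 s
dist = c * tof / 2
= 3e8 * 1.336e-06 / 2
= 200.4 m


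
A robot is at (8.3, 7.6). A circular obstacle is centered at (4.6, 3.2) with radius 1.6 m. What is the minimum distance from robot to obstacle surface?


center_dist = sqrt((8.3-4.6)^2 + (7.6-3.2)^2)
= sqrt(13.69 + 19.36)
= 5.7489
min_dist = center_dist - radius = 5.7489 - 1.6 = 4.1489 m


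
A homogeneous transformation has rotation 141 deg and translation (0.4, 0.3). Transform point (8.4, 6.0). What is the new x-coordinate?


x' = cos(theta)*px - sin(theta)*py + tx
= -0.7771*8.4 - 0.6293*6.0 + 0.4
= -9.9039


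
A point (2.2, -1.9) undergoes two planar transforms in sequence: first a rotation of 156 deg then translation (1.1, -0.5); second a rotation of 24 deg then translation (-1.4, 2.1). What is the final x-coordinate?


After transform 1:
x1 = cos(156)*2.2 - sin(156)*-1.9 + 1.1 = -0.137
y1 = sin(156)*2.2 + cos(156)*-1.9 + -0.5 = 2.1306
After transform 2:
x2 = cos(24)*-0.137 - sin(24)*2.1306 + -1.4
= -2.3917


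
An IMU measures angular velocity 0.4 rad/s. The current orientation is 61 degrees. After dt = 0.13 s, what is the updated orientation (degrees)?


delta_theta = w * dt = 0.4 * 0.13 = 0.052 rad
= 2.9794 deg
theta_new = 61 + 2.9794 = 63.9794 deg


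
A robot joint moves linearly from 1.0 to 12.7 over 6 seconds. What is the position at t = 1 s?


s = t/T = 1/6 = 0.1667
p(t) = p0 + (pf-p0)*s
= 1.0 + (12.7 - 1.0) * 0.1667
= 2.95


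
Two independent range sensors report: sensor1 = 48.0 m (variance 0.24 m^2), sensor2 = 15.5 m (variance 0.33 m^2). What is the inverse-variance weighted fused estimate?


w1 = (1/var1) / (1/var1 + 1/var2)
   = 4.1667 / (4.1667 + 3.0303) = 0.5789
w2 = 1 - w1 = 0.4211
fused = w1*s1 + w2*s2 = 27.7895 + 6.5263
= 34.3158 m


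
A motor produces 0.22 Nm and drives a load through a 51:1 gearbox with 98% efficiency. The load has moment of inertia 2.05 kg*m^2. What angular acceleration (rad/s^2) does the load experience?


tau_out = tau_motor * N * eta
= 0.22 * 51 * 0.98 = 10.9956 Nm
alpha = tau_out / I = 10.9956 / 2.05
= 5.3637 rad/s^2


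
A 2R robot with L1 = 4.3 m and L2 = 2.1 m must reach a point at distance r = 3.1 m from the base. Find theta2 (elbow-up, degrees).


cos(theta2) = (r^2 - L1^2 - L2^2) / (2*L1*L2)
cos(theta2) = (9.61 - 18.49 - 4.41) / 18.06
cos(theta2) = -0.73588
theta2 = 137.3817 degrees


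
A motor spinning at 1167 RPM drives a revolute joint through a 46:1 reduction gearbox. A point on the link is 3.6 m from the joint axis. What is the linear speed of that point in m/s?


omega_motor = 1167 * 2*pi/60 = 122.208 rad/s
omega_joint = omega_motor / 46 = 2.6567 rad/s
v = omega_joint * r = 2.6567 * 3.6
= 9.5641 m/s


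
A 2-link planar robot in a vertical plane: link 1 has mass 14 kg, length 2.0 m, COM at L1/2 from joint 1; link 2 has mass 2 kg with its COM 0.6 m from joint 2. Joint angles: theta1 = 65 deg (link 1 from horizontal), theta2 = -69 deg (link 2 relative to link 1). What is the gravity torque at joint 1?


Horizontal distance from joint 1 to link-1 COM:
  x_c1 = (L1/2)*cos(t1) = 1.0 * 0.4226 = 0.4226 m
Horizontal distance from joint 1 to link-2 COM:
  x_c2 = L1*cos(t1) + Lc2*cos(t1+t2)
       = 2.0*0.4226 + 0.6*0.9976 = 1.4438 m
tau1 = m1*g*x_c1 + m2*g*x_c2
     = 14*9.81*0.4226 + 2*9.81*1.4438
     = 58.0424 + 28.3269
     = 86.3693 Nm


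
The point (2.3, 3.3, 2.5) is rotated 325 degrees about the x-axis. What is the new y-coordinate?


Rotation about x-axis: y' = y*cos(theta) - z*sin(theta)
= 3.3 * 0.8192 - 2.5 * -0.5736
= 4.1371


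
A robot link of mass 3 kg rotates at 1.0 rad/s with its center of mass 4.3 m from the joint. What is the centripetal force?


F = m * omega^2 * r
= 3 * 1.0^2 * 4.3
= 3 * 1.0 * 4.3
= 12.9 N


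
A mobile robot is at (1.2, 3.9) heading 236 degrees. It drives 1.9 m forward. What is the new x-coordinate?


x_new = x0 + d*cos(theta)
= 1.2 + 1.9*cos(236)
= 1.2 + -1.0625
= 0.1375


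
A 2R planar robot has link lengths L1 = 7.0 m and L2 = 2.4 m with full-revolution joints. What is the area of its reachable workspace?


r_max = L1 + L2 = 9.4 m
r_min = |L1 - L2| = 4.6 m
Area = pi*(r_max^2 - r_min^2)
= pi*(88.36 - 21.16)
= pi * 67.2
= 211.115 m^2


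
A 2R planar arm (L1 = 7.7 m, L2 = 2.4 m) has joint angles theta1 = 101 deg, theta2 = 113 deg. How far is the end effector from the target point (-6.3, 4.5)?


End effector via forward kinematics:
x = L1*cos(t1) + L2*cos(t1+t2) = -3.4589
y = L1*sin(t1) + L2*sin(t1+t2) = 6.2165
Distance to target:
d = sqrt((-6.3 - -3.4589)^2 + (4.5 - 6.2165)^2)
= sqrt(8.0717 + 2.9463)
= 3.3193 m


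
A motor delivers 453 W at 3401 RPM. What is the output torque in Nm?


omega = 3401 * 2*pi/60 = 356.1519 rad/s
tau = P / omega = 453 / 356.1519
= 1.2719 Nm


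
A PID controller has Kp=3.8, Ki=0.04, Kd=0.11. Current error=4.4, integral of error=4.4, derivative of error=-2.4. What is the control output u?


u = Kp*e + Ki*int(e) + Kd*de/dt
= 3.8*4.4 + 0.04*4.4 + 0.11*(-2.4)
= 16.72 + 0.176 + -0.264
= 16.632


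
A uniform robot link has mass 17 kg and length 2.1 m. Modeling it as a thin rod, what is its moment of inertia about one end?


I = (1/3) * m * L^2
= (1/3) * 17 * 2.1^2
= 0.333333 * 17 * 4.41
= 24.99 kg*m^2


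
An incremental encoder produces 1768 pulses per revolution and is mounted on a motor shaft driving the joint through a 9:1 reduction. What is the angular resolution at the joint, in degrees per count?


counts per rev = 1768
effective counts at joint = 1768 * 9 = 15912
resolution = 360 / 15912
= 0.0226 deg/count


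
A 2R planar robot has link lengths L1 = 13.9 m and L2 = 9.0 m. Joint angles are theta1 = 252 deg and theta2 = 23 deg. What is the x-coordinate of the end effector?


Convert angles to radians: theta1 = 4.3982, theta2 = 0.4014
x = L1*cos(theta1) + L2*cos(theta1+theta2)
x = -4.2953 + 0.7844
x = -3.5109


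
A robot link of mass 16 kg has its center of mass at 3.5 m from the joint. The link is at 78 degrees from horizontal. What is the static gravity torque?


tau = m*g*L*cos(angle)
= 16 * 9.81 * 3.5 * cos(78 deg)
= 16 * 9.81 * 3.5 * 0.2079
= 114.2184 Nm


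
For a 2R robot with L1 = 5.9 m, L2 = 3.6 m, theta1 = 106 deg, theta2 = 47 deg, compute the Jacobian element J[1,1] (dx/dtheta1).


J[1,1] = -L1*sin(t1) - L2*sin(t1+t2)
= -5.9*sin(106) - 3.6*sin(153)
= -7.3058


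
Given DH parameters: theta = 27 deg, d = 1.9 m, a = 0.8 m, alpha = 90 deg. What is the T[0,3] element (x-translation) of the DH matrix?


T[0,3] = a * cos(theta)
= 0.8 * cos(27 deg)
= 0.8 * 0.891
= 0.7128


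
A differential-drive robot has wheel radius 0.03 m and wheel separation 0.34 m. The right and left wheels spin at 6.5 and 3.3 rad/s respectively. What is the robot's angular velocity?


vR = r*wR = 0.03*6.5 = 0.195 m/s
vL = r*wL = 0.03*3.3 = 0.099 m/s
v = (vR+vL)/2 = 0.147 m/s
omega = (vR-vL)/L = 0.2824 rad/s
angular velocity = 0.2824 rad/s


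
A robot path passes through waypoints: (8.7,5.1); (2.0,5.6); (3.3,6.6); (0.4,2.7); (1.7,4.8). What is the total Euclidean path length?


Segment lengths:
  seg1 = sqrt((-6.7)^2 + (0.5)^2) = 6.7186
  seg2 = sqrt((1.3)^2 + (1.0)^2) = 1.6401
  seg3 = sqrt((-2.9)^2 + (-3.9)^2) = 4.86
  seg4 = sqrt((1.3)^2 + (2.1)^2) = 2.4698
Total = 15.6886


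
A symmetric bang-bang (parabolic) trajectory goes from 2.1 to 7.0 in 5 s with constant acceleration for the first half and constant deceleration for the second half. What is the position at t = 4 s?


Symmetric rest-to-rest: each phase covers (pf-p0)/2 in time T/2. 0.5*a*(T/2)^2 = (pf-p0)/2 => a = 4*(pf-p0)/T^2
a = 4*(7.0-2.1)/5^2 = 0.784
t = 4 is in the deceleration phase (t > T/2).
p = pf - 0.5*a*(T-t)^2 = 7.0 - 0.5*0.784*1^2
= 6.608


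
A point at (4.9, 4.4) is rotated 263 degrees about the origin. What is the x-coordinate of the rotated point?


x' = x*cos(theta) - y*sin(theta)
cos(263 deg) = -0.1219, sin(263 deg) = -0.9925
x' = 4.9 * -0.1219 - 4.4 * -0.9925
= -0.5972 - -4.3672
= 3.77


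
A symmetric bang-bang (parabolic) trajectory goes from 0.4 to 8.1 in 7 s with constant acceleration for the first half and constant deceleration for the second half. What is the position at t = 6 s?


Symmetric rest-to-rest: each phase covers (pf-p0)/2 in time T/2. 0.5*a*(T/2)^2 = (pf-p0)/2 => a = 4*(pf-p0)/T^2
a = 4*(8.1-0.4)/7^2 = 0.6286
t = 6 is in the deceleration phase (t > T/2).
p = pf - 0.5*a*(T-t)^2 = 8.1 - 0.5*0.6286*1^2
= 7.7857


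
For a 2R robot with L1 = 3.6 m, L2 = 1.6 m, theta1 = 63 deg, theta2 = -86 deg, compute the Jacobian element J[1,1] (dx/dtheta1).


J[1,1] = -L1*sin(t1) - L2*sin(t1+t2)
= -3.6*sin(63) - 1.6*sin(-23)
= -2.5825


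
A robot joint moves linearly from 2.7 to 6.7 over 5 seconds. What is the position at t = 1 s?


s = t/T = 1/5 = 0.2
p(t) = p0 + (pf-p0)*s
= 2.7 + (6.7 - 2.7) * 0.2
= 3.5


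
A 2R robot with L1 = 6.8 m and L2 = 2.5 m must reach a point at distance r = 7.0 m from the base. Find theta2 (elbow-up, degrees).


cos(theta2) = (r^2 - L1^2 - L2^2) / (2*L1*L2)
cos(theta2) = (49.0 - 46.24 - 6.25) / 34.0
cos(theta2) = -0.102647
theta2 = 95.8916 degrees


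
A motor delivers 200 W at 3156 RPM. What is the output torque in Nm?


omega = 3156 * 2*pi/60 = 330.4955 rad/s
tau = P / omega = 200 / 330.4955
= 0.6052 Nm


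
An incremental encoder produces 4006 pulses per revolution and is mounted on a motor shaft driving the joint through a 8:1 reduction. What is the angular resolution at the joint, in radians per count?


counts per rev = 4006
effective counts at joint = 4006 * 8 = 32048
resolution = 2*pi / 32048
= 1.9606e-04 rad/count


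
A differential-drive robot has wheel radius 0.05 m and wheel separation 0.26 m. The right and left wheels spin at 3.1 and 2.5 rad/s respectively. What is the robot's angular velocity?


vR = r*wR = 0.05*3.1 = 0.155 m/s
vL = r*wL = 0.05*2.5 = 0.125 m/s
v = (vR+vL)/2 = 0.14 m/s
omega = (vR-vL)/L = 0.1154 rad/s
angular velocity = 0.1154 rad/s


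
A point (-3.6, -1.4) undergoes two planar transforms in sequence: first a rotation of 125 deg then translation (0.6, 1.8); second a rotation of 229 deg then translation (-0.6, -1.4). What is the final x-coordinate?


After transform 1:
x1 = cos(125)*-3.6 - sin(125)*-1.4 + 0.6 = 3.8117
y1 = sin(125)*-3.6 + cos(125)*-1.4 + 1.8 = -0.3459
After transform 2:
x2 = cos(229)*3.8117 - sin(229)*-0.3459 + -0.6
= -3.3618


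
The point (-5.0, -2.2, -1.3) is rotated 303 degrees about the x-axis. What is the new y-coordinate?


Rotation about x-axis: y' = y*cos(theta) - z*sin(theta)
= -2.2 * 0.5446 - -1.3 * -0.8387
= -2.2885


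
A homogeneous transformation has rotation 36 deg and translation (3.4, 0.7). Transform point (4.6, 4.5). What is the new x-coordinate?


x' = cos(theta)*px - sin(theta)*py + tx
= 0.809*4.6 - 0.5878*4.5 + 3.4
= 4.4764


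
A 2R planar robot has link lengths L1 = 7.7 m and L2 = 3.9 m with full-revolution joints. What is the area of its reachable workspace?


r_max = L1 + L2 = 11.6 m
r_min = |L1 - L2| = 3.8 m
Area = pi*(r_max^2 - r_min^2)
= pi*(134.56 - 14.44)
= pi * 120.12
= 377.3681 m^2


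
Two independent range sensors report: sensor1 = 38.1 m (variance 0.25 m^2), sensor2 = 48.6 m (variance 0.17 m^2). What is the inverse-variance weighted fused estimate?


w1 = (1/var1) / (1/var1 + 1/var2)
   = 4.0 / (4.0 + 5.8824) = 0.4048
w2 = 1 - w1 = 0.5952
fused = w1*s1 + w2*s2 = 15.4214 + 28.9286
= 44.35 m


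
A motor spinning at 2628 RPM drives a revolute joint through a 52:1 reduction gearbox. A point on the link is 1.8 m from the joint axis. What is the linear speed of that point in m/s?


omega_motor = 2628 * 2*pi/60 = 275.2035 rad/s
omega_joint = omega_motor / 52 = 5.2924 rad/s
v = omega_joint * r = 5.2924 * 1.8
= 9.5263 m/s


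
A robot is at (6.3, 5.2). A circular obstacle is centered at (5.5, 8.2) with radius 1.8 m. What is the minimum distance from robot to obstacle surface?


center_dist = sqrt((6.3-5.5)^2 + (5.2-8.2)^2)
= sqrt(0.64 + 9.0)
= 3.1048
min_dist = center_dist - radius = 3.1048 - 1.8 = 1.3048 m


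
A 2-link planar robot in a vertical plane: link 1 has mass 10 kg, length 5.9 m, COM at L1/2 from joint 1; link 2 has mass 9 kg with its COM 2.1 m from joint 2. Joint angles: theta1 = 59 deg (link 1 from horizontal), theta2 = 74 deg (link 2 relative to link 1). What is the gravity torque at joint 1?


Horizontal distance from joint 1 to link-1 COM:
  x_c1 = (L1/2)*cos(t1) = 2.95 * 0.515 = 1.5194 m
Horizontal distance from joint 1 to link-2 COM:
  x_c2 = L1*cos(t1) + Lc2*cos(t1+t2)
       = 5.9*0.515 + 2.1*-0.682 = 1.6065 m
tau1 = m1*g*x_c1 + m2*g*x_c2
     = 10*9.81*1.5194 + 9*9.81*1.6065
     = 149.0494 + 141.8404
     = 290.8898 Nm


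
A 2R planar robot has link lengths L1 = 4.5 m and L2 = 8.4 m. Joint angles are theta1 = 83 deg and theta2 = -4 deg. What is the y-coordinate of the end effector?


Convert angles to radians: theta1 = 1.4486, theta2 = -0.0698
y = L1*sin(theta1) + L2*sin(theta1+theta2)
y = 4.4665 + 8.2457
y = 12.7121


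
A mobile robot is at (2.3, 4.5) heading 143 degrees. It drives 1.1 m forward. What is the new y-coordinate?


y_new = y0 + d*sin(theta)
= 4.5 + 1.1*sin(143)
= 4.5 + 0.662
= 5.162


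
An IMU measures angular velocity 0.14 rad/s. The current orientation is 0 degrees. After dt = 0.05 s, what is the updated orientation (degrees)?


delta_theta = w * dt = 0.14 * 0.05 = 0.007 rad
= 0.4011 deg
theta_new = 0 + 0.4011 = 0.4011 deg


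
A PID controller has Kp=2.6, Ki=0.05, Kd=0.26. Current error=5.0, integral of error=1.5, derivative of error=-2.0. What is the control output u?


u = Kp*e + Ki*int(e) + Kd*de/dt
= 2.6*5.0 + 0.05*1.5 + 0.26*(-2.0)
= 13.0 + 0.075 + -0.52
= 12.555


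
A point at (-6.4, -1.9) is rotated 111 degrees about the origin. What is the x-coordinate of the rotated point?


x' = x*cos(theta) - y*sin(theta)
cos(111 deg) = -0.3584, sin(111 deg) = 0.9336
x' = -6.4 * -0.3584 - -1.9 * 0.9336
= 2.2936 - -1.7738
= 4.0674


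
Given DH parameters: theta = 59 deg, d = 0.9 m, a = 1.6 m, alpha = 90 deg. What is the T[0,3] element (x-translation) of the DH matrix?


T[0,3] = a * cos(theta)
= 1.6 * cos(59 deg)
= 1.6 * 0.515
= 0.8241


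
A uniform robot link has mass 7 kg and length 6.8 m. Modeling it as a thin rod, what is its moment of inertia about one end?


I = (1/3) * m * L^2
= (1/3) * 7 * 6.8^2
= 0.333333 * 7 * 46.24
= 107.8933 kg*m^2


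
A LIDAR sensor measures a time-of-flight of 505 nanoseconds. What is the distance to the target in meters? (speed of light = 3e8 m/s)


tof = 505 ns = 5.05e-07 s
dist = c * tof / 2
= 3e8 * 5.05e-07 / 2
= 75.75 m


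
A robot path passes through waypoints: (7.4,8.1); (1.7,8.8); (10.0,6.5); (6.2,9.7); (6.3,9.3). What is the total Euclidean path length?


Segment lengths:
  seg1 = sqrt((-5.7)^2 + (0.7)^2) = 5.7428
  seg2 = sqrt((8.3)^2 + (-2.3)^2) = 8.6128
  seg3 = sqrt((-3.8)^2 + (3.2)^2) = 4.9679
  seg4 = sqrt((0.1)^2 + (-0.4)^2) = 0.4123
Total = 19.7358
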